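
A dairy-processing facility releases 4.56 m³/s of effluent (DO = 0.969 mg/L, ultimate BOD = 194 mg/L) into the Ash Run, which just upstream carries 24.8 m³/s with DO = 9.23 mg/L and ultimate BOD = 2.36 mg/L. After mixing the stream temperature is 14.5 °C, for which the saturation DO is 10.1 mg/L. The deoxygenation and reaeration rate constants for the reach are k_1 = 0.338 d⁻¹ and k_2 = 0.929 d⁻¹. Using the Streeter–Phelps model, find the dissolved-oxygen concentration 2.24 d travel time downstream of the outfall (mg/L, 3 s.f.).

Mixed DO = (24.8×9.23 + 4.56×0.969)/(24.8+4.56) = 233.3/29.36 = 7.947 mg/L.
Mixed L₀ = (24.8×2.36 + 4.56×194)/(29.36) = 943.2/29.36 = 32.12 mg/L.
Initial deficit D₀ = C_s − DO₀ = 10.1 − 7.947 = 2.153 mg/L.
D(2.24) = [0.338×32.12/(0.929−0.338)](e^(−0.338×2.24) − e^(−0.929×2.24)) + 2.153 e^(−0.929×2.24)
= 18.37 × (0.4690 − 0.1248) + 2.153 × 0.1248 = 6.593 mg/L.
DO = 10.1 − 6.593 = 3.507 mg/L.

DO ≈ 3.51 mg/L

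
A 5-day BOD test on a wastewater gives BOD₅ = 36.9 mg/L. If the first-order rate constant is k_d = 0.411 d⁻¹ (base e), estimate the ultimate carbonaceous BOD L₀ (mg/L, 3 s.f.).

L₀ ≈ 42.3 mg/L

BOD₅ = L₀(1 − e^(−5k_d)) ⇒ L₀ = BOD₅ / (1 − e^(−5×0.411))
= 36.9 / (1 − 0.1281) = 36.9 / 0.8719 = 42.32 mg/L.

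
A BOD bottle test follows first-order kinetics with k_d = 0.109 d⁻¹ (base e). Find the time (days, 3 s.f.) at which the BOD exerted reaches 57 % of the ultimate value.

y/L₀ = 1 − e^(−k_d t) = 0.57 ⇒ e^(−k_d t) = 0.430
t = −ln(0.430) / 0.109 = 0.8440 / 0.109 = 7.743 d.

t ≈ 7.74 d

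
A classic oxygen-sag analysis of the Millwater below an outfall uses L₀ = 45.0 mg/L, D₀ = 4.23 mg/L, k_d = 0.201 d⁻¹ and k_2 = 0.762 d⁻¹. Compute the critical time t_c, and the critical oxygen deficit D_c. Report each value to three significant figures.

t_c ≈ 1.83 d; D_c ≈ 8.21 mg/L

At the critical point dD/dt = 0, so k_d L₀ e^(−k_d t) = k_2 D. Substituting D(t) from the Streeter–Phelps equation and solving for t gives
t_c = ln[(k_2/k_d)(1 − D₀(k_2−k_d)/(k_d L₀))] / (k_2−k_d).
Here k_2−k_d = 0.5610 d⁻¹ and 1 − D₀(k_2−k_d)/(k_d L₀) = 1 − 4.23×0.5610/(0.201×45.0) = 0.7376, so
t_c = ln(3.791 × 0.7376) / 0.5610 = 1.028 / 0.5610 = 1.833 d.
D_c = (k_d/k_2) L₀ e^(−k_d t_c) = (0.201/0.762) × 45.0 × e^(−0.201×1.833) = 0.2638 × 45.0 × 0.6918 = 8.212 mg/L.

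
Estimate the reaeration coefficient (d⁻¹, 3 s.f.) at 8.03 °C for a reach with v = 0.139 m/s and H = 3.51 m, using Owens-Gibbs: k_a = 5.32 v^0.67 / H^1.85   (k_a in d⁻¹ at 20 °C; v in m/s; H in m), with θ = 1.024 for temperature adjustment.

k_a(20) = 5.32 × 0.139^0.67 / 3.51^1.85 = 5.32 × 0.2666 / 10.21 = 0.1390 d⁻¹.
k_a(8.03) = 0.1390 × 1.024^(8.03−20) = 0.1390 × 0.7529 = 0.1046 d⁻¹.

k_a ≈ 0.105 d⁻¹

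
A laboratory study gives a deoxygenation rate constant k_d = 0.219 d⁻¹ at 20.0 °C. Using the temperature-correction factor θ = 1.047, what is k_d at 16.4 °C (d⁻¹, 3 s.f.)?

k_d(T₂) = k_d(T₁) · θ^(T₂−T₁) = 0.219 × 1.047^(16.4−20.0)
= 0.219 × 1.047^-3.60 = 0.219 × 0.8476 = 0.1856 d⁻¹.

k_d ≈ 0.186 d⁻¹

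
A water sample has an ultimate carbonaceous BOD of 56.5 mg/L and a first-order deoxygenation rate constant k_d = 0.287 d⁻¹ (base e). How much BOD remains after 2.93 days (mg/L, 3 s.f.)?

L_t = L₀ e^(−k_d t) = 56.5 × e^(−0.287×2.93) = 56.5 × 0.4313 = 24.37 mg/L.

L ≈ 24.4 mg/L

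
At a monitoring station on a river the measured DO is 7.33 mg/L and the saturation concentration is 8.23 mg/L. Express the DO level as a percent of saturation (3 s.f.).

89.1 % saturation

% saturation = C/C_s × 100 = 7.33/8.23 × 100 = 89.1 %.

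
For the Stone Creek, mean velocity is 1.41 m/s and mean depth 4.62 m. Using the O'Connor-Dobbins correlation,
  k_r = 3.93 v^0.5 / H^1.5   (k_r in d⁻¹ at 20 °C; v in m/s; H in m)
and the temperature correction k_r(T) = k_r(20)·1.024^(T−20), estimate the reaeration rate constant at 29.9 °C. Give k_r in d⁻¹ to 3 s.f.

k_r(20) = 3.93 × 1.41^0.5 / 4.62^1.5 = 3.93 × 1.187 / 9.930 = 0.4699 d⁻¹.
k_r(29.9) = 0.4699 × 1.024^(29.9−20) = 0.4699 × 1.265 = 0.5943 d⁻¹.

k_r ≈ 0.594 d⁻¹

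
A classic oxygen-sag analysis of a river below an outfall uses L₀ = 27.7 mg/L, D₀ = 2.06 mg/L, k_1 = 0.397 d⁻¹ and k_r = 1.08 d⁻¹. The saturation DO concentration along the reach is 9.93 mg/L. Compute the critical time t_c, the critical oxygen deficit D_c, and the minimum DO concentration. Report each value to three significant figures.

At the critical point dD/dt = 0, so k_1 L₀ e^(−k_1 t) = k_r D. Substituting D(t) from the Streeter–Phelps equation and solving for t gives
t_c = ln[(k_r/k_1)(1 − D₀(k_r−k_1)/(k_1 L₀))] / (k_r−k_1).
Here k_r−k_1 = 0.6830 d⁻¹ and 1 − D₀(k_r−k_1)/(k_1 L₀) = 1 − 2.06×0.6830/(0.397×27.7) = 0.8721, so
t_c = ln(2.720 × 0.8721) / 0.6830 = 0.8639 / 0.6830 = 1.265 d.
D_c = (k_1/k_r) L₀ e^(−k_1 t_c) = (0.397/1.08) × 27.7 × e^(−0.397×1.265) = 0.3676 × 27.7 × 0.6052 = 6.163 mg/L.
Minimum DO = C_s − D_c = 9.93 − 6.163 = 3.767 mg/L.

t_c ≈ 1.26 d; D_c ≈ 6.16 mg/L; min DO ≈ 3.77 mg/L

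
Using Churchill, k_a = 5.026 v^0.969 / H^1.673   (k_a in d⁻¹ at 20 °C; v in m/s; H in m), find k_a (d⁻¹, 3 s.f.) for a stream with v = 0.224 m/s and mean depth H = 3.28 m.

k_a = 5.026 × 0.224^0.969 / 3.28^1.673 = 5.026 × 0.2346 / 7.296 = 0.1616 d⁻¹.

k_a ≈ 0.162 d⁻¹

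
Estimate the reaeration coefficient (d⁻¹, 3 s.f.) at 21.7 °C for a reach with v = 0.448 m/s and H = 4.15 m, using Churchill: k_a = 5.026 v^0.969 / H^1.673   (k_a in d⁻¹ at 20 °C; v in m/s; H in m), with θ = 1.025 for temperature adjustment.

k_a ≈ 0.223 d⁻¹

k_a(20) = 5.026 × 0.448^0.969 / 4.15^1.673 = 5.026 × 0.4593 / 10.81 = 0.2135 d⁻¹.
k_a(21.7) = 0.2135 × 1.025^(21.7−20) = 0.2135 × 1.043 = 0.2226 d⁻¹.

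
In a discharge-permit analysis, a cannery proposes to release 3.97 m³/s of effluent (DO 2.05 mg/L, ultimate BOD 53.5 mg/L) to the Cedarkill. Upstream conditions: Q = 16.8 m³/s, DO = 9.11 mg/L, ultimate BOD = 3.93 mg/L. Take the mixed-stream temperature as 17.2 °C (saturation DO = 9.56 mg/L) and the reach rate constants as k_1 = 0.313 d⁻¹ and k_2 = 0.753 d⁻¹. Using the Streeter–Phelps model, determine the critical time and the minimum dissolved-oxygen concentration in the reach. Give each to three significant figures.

t_c ≈ 1.52 d; minimum DO ≈ 6.10 mg/L

Mixed DO = (16.8×9.11 + 3.97×2.05)/(16.8+3.97) = 161.2/20.77 = 7.761 mg/L.
Mixed L₀ = (16.8×3.93 + 3.97×53.5)/(20.77) = 278.4/20.77 = 13.40 mg/L.
Initial deficit D₀ = C_s − DO₀ = 9.56 − 7.761 = 1.799 mg/L.
t_c = (1/0.4400) ln[(0.753/0.313)(1 − 1.799×0.4400/(0.313×13.40))] = 2.273 × ln(1.952) = 1.520 d.
D_c = (0.313/0.753) × 13.40 × e^(−0.313×1.520) = 0.4157 × 13.40 × 0.6214 = 3.463 mg/L.
Minimum DO = 9.56 − 3.463 = 6.097 mg/L.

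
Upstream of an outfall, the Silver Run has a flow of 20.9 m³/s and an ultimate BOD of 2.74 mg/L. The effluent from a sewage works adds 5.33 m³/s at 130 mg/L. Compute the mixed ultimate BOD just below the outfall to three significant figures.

Flow-weighted mixing: C = (Q_r C_r + Q_w C_w)/(Q_r + Q_w)
= (20.9×2.74 + 5.33×130)/(20.9 + 5.33) = 750.2/26.23 = 28.60 mg/L.

28.6 mg/L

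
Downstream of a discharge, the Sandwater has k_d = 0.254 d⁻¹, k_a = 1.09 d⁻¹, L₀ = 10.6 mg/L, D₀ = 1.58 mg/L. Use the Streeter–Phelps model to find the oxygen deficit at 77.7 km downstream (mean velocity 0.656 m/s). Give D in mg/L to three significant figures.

D ≈ 1.91 mg/L

Travel time t = x/v = 77.7 km / (0.656 m/s) = 77700 m / 0.656 m/s = 118400 s = 1.371 d.
k_d L₀/(k_a−k_d) = 0.254×10.6/(1.09−0.254) = 2.692/0.8360 = 3.221 mg/L.
e^(−k_d t) = e^(−0.254×1.371) = 0.7060; e^(−k_a t) = e^(−1.09×1.371) = 0.2244.
D = 3.221 × (0.7060 − 0.2244) + 1.58 × 0.2244 = 1.551 + 0.3546 = 1.905 mg/L.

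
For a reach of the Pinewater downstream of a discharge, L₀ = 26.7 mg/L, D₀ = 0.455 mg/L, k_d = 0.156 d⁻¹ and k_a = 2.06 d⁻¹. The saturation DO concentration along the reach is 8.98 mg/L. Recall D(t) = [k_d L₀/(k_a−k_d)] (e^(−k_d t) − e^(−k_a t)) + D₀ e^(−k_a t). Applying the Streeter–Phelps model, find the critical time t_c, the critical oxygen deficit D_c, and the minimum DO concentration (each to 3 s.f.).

t_c ≈ 1.23 d; D_c ≈ 1.67 mg/L; min DO ≈ 7.31 mg/L

With k_a/k_d = 13.21 and 1 − D₀(k_a−k_d)/(k_d L₀) = 0.7920,
t_c = ln(13.21 × 0.7920) / (2.06 − 0.156) = ln(10.46) / 1.904 = 2.347/1.904 = 1.233 d.
L(t_c) = L₀ e^(−k_d t_c) = 26.7 × 0.8250 = 22.03 mg/L, and at the critical point k_a D_c = k_d L, so D_c = (0.156/2.06) × 22.03 = 1.668 mg/L.
Minimum DO = C_s − D_c = 8.98 − 1.668 = 7.312 mg/L.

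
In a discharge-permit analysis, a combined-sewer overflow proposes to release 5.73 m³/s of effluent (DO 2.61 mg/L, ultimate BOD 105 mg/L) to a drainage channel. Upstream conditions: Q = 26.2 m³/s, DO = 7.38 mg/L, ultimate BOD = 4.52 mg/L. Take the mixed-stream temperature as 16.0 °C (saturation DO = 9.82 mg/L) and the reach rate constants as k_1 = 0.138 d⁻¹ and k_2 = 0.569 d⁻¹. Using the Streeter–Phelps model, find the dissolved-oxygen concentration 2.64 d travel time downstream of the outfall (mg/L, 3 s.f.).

Mixed DO = (26.2×7.38 + 5.73×2.61)/(26.2+5.73) = 208.3/31.93 = 6.524 mg/L.
Mixed L₀ = (26.2×4.52 + 5.73×105)/(31.93) = 720.1/31.93 = 22.55 mg/L.
Initial deficit D₀ = C_s − DO₀ = 9.82 − 6.524 = 3.296 mg/L.
D(2.64) = [0.138×22.55/(0.569−0.138)](e^(−0.138×2.64) − e^(−0.569×2.64)) + 3.296 e^(−0.569×2.64)
= 7.221 × (0.6947 − 0.2226) + 3.296 × 0.2226 = 4.142 mg/L.
DO = 9.82 − 4.142 = 5.678 mg/L.

DO ≈ 5.68 mg/L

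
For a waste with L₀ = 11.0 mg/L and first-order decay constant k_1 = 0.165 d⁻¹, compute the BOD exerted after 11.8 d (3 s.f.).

y_t = L₀(1 − e^(−k_1 t)) = 11.0 × (1 − e^(−0.165×11.8))
= 11.0 × (1 − 0.1427) = 11.0 × 0.8573 = 9.430 mg/L.

y ≈ 9.43 mg/L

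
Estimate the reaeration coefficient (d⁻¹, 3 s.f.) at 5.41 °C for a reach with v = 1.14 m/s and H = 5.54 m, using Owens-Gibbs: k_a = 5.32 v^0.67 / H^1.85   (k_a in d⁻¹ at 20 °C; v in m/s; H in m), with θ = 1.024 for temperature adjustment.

k_a(20) = 5.32 × 1.14^0.67 / 5.54^1.85 = 5.32 × 1.092 / 23.74 = 0.2446 d⁻¹.
k_a(5.41) = 0.2446 × 1.024^(5.41−20) = 0.2446 × 0.7075 = 0.1731 d⁻¹.

k_a ≈ 0.173 d⁻¹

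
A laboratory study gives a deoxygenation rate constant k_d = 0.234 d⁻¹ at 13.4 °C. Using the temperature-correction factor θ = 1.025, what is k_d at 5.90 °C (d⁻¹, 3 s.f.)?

k_d ≈ 0.194 d⁻¹

k_d(T₂) = k_d(T₁) · θ^(T₂−T₁) = 0.234 × 1.025^(5.90−13.4)
= 0.234 × 1.025^-7.50 = 0.234 × 0.8309 = 0.1944 d⁻¹.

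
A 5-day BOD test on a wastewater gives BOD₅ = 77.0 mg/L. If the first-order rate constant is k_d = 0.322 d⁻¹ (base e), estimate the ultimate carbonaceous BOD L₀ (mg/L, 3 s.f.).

L₀ ≈ 96.2 mg/L

BOD₅ = L₀(1 − e^(−5k_d)) ⇒ L₀ = BOD₅ / (1 − e^(−5×0.322))
= 77.0 / (1 − 0.1999) = 77.0 / 0.8001 = 96.24 mg/L.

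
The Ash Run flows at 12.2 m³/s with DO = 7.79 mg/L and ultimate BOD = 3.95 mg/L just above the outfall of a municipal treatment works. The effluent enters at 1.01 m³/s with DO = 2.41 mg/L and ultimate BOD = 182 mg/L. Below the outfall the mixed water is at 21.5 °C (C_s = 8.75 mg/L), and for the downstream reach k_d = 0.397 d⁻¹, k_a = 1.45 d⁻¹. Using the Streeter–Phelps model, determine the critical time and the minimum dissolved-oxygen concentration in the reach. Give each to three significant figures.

Mixed DO = (12.2×7.79 + 1.01×2.41)/(12.2+1.01) = 97.47/13.21 = 7.379 mg/L.
Mixed L₀ = (12.2×3.95 + 1.01×182)/(13.21) = 232.0/13.21 = 17.56 mg/L.
Initial deficit D₀ = C_s − DO₀ = 8.75 − 7.379 = 1.371 mg/L.
t_c = (1/1.053) ln[(1.45/0.397)(1 − 1.371×1.053/(0.397×17.56))] = 0.9497 × ln(2.896) = 1.010 d.
D_c = (0.397/1.45) × 17.56 × e^(−0.397×1.010) = 0.2738 × 17.56 × 0.6697 = 3.220 mg/L.
Minimum DO = 8.75 − 3.220 = 5.530 mg/L.

t_c ≈ 1.01 d; minimum DO ≈ 5.53 mg/L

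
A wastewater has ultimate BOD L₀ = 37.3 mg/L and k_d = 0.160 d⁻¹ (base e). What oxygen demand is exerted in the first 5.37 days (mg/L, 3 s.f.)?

y_t = L₀(1 − e^(−k_d t)) = 37.3 × (1 − e^(−0.160×5.37))
= 37.3 × (1 − 0.4235) = 37.3 × 0.5765 = 21.50 mg/L.

y ≈ 21.5 mg/L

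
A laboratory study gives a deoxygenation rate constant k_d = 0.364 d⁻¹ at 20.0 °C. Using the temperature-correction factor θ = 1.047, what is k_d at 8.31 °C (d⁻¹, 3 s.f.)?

k_d ≈ 0.213 d⁻¹

k_d(T₂) = k_d(T₁) · θ^(T₂−T₁) = 0.364 × 1.047^(8.31−20.0)
= 0.364 × 1.047^-11.7 = 0.364 × 0.5846 = 0.2128 d⁻¹.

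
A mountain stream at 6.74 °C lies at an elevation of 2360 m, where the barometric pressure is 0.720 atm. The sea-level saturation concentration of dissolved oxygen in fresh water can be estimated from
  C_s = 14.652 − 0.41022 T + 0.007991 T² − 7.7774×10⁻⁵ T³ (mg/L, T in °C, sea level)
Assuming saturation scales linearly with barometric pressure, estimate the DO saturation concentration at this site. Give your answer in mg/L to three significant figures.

C_s ≈ 8.80 mg/L

At sea level: C_s = 14.652 − 0.41022×6.74 + 0.007991×6.74² − 7.7774×10⁻⁵×6.74³ = 12.23 mg/L.
Pressure correction: C_s' = 12.23 × 0.720 = 8.803 mg/L.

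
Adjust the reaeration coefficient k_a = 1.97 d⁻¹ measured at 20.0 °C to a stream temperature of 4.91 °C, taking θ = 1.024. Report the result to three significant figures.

k_a(T₂) = k_a(T₁) · θ^(T₂−T₁) = 1.97 × 1.024^(4.91−20.0)
= 1.97 × 1.024^-15.1 = 1.97 × 0.6992 = 1.377 d⁻¹.

k_a ≈ 1.38 d⁻¹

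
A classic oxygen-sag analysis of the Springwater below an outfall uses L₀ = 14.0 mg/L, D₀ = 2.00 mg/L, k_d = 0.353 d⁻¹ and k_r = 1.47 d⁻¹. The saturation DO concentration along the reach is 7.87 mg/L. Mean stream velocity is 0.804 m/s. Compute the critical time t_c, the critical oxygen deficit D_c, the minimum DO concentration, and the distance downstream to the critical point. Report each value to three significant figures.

t_c ≈ 0.739 d; D_c ≈ 2.59 mg/L; min DO ≈ 5.28 mg/L; x_c ≈ 51.3 km

t_c = [1/(k_r−k_d)] ln[(k_r/k_d)(1 − D₀(k_r−k_d)/(k_d L₀))]
= [1/(1.47−0.353)] ln[(1.47/0.353)(1 − 2.00×1.117/(0.353×14.0))]
= (1/1.117) ln[4.164 × 0.5480] = 0.8953 × ln(2.282) = 0.8953 × 0.8250 = 0.7386 d.
D_c = (k_d/k_r) L₀ e^(−k_d t_c) = (0.353/1.47) × 14.0 × e^(−0.353×0.7386) = 0.2401 × 14.0 × 0.7705 = 2.590 mg/L.
Minimum DO = C_s − D_c = 7.87 − 2.590 = 5.280 mg/L.
x_c = v t_c = 0.804 m/s × 0.7386 d × 86400 s/d = 51310 m ≈ 51.3 km.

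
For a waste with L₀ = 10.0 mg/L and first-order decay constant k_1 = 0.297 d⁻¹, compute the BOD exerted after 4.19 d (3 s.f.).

y ≈ 7.12 mg/L

y_t = L₀(1 − e^(−k_1 t)) = 10.0 × (1 − e^(−0.297×4.19))
= 10.0 × (1 − 0.2881) = 10.0 × 0.7119 = 7.119 mg/L.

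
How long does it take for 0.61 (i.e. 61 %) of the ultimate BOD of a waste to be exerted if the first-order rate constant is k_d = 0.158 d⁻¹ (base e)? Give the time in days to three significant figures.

y/L₀ = 1 − e^(−k_d t) = 0.61 ⇒ e^(−k_d t) = 0.390
t = −ln(0.390) / 0.158 = 0.9416 / 0.158 = 5.960 d.

t ≈ 5.96 d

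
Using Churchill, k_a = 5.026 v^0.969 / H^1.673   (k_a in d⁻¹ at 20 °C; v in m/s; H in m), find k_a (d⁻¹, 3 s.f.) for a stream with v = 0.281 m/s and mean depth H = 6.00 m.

k_a = 5.026 × 0.281^0.969 / 6.00^1.673 = 5.026 × 0.2923 / 20.04 = 0.07331 d⁻¹.

k_a ≈ 0.0733 d⁻¹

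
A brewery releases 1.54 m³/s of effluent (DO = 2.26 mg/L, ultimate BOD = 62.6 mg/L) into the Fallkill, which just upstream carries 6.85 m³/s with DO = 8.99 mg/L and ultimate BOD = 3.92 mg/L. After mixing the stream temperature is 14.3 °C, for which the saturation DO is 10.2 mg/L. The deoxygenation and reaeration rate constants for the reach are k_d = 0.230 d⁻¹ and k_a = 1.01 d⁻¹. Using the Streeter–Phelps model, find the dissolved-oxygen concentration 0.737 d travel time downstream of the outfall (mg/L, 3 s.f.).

DO ≈ 7.44 mg/L

Mixed DO = (6.85×8.99 + 1.54×2.26)/(6.85+1.54) = 65.06/8.390 = 7.755 mg/L.
Mixed L₀ = (6.85×3.92 + 1.54×62.6)/(8.390) = 123.3/8.390 = 14.69 mg/L.
Initial deficit D₀ = C_s − DO₀ = 10.2 − 7.755 = 2.445 mg/L.
D(0.737) = [0.230×14.69/(1.01−0.230)](e^(−0.230×0.737) − e^(−1.01×0.737)) + 2.445 e^(−1.01×0.737)
= 4.332 × (0.8441 − 0.4750) + 2.445 × 0.4750 = 2.760 mg/L.
DO = 10.2 − 2.760 = 7.440 mg/L.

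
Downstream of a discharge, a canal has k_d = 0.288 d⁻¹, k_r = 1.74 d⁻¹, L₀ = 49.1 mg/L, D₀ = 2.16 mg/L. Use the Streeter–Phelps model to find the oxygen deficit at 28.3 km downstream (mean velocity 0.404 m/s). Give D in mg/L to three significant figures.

D ≈ 5.86 mg/L

Travel time t = x/v = 28.3 km / (0.404 m/s) = 28300 m / 0.404 m/s = 70050 s = 0.8108 d.
k_d L₀/(k_r−k_d) = 0.288×49.1/(1.74−0.288) = 14.14/1.452 = 9.739 mg/L.
e^(−k_d t) = e^(−0.288×0.8108) = 0.7918; e^(−k_r t) = e^(−1.74×0.8108) = 0.2440.
D = 9.739 × (0.7918 − 0.2440) + 2.16 × 0.2440 = 5.335 + 0.5270 = 5.862 mg/L.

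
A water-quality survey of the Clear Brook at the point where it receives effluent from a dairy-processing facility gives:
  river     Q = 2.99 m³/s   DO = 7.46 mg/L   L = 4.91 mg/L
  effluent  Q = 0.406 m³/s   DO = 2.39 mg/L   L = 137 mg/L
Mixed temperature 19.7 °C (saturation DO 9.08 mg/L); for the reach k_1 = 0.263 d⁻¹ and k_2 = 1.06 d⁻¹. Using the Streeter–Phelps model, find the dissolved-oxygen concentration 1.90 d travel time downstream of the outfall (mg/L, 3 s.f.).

DO ≈ 5.55 mg/L

Mixed DO = (2.99×7.46 + 0.406×2.39)/(2.99+0.406) = 23.28/3.396 = 6.854 mg/L.
Mixed L₀ = (2.99×4.91 + 0.406×137)/(3.396) = 70.30/3.396 = 20.70 mg/L.
Initial deficit D₀ = C_s − DO₀ = 9.08 − 6.854 = 2.226 mg/L.
D(1.90) = [0.263×20.70/(1.06−0.263)](e^(−0.263×1.90) − e^(−1.06×1.90)) + 2.226 e^(−1.06×1.90)
= 6.831 × (0.6067 − 0.1335) + 2.226 × 0.1335 = 3.530 mg/L.
DO = 9.08 − 3.530 = 5.550 mg/L.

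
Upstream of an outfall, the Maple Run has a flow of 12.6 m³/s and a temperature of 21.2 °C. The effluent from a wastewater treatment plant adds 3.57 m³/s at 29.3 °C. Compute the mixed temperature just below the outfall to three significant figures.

23.0 °C

Flow-weighted mixing: C = (Q_r C_r + Q_w C_w)/(Q_r + Q_w)
= (12.6×21.2 + 3.57×29.3)/(12.6 + 3.57) = 371.7/16.17 = 22.99 °C.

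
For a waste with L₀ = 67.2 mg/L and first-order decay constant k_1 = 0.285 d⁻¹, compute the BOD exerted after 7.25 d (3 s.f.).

y ≈ 58.7 mg/L

y_t = L₀(1 − e^(−k_1 t)) = 67.2 × (1 − e^(−0.285×7.25))
= 67.2 × (1 − 0.1267) = 67.2 × 0.8733 = 58.69 mg/L.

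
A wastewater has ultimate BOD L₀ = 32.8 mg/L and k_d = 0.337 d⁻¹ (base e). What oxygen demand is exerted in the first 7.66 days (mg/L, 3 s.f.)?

y ≈ 30.3 mg/L

y_t = L₀(1 − e^(−k_d t)) = 32.8 × (1 − e^(−0.337×7.66))
= 32.8 × (1 − 0.07567) = 32.8 × 0.9243 = 30.32 mg/L.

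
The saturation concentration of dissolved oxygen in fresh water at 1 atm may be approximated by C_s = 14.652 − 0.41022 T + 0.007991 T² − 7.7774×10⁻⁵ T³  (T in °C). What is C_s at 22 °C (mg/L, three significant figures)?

C_s ≈ 8.67 mg/L

C_s = 14.652 − 0.41022×22 + 0.007991×22² − 7.7774×10⁻⁵×22³ = 8.667 mg/L.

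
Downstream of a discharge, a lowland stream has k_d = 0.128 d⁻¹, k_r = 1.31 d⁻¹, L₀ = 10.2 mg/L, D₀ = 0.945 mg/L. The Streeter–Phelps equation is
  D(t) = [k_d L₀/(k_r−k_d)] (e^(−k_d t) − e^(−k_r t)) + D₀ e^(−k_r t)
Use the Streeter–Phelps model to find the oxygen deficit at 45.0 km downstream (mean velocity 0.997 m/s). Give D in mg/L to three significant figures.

D ≈ 0.953 mg/L

Travel time t = x/v = 45.0 km / (0.997 m/s) = 45000 m / 0.997 m/s = 45140 s = 0.5224 d.
k_d L₀/(k_r−k_d) = 0.128×10.2/(1.31−0.128) = 1.306/1.182 = 1.105 mg/L.
e^(−k_d t) = e^(−0.128×0.5224) = 0.9353; e^(−k_r t) = e^(−1.31×0.5224) = 0.5044.
D = 1.105 × (0.9353 − 0.5044) + 0.945 × 0.5044 = 0.4760 + 0.4767 = 0.9526 mg/L.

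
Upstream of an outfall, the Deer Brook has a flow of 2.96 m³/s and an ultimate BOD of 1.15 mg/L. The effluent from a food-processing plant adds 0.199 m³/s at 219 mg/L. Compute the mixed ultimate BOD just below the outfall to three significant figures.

Flow-weighted mixing: C = (Q_r C_r + Q_w C_w)/(Q_r + Q_w)
= (2.96×1.15 + 0.199×219)/(2.96 + 0.199) = 46.98/3.159 = 14.87 mg/L.

14.9 mg/L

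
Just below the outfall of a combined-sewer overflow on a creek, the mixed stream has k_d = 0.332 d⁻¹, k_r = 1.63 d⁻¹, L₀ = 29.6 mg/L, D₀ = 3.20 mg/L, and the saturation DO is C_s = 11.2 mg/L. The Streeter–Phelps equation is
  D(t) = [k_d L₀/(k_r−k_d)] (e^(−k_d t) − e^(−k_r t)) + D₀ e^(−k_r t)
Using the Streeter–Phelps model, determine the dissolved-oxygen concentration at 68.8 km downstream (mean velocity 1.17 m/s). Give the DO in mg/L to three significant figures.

DO ≈ 6.60 mg/L

Travel time t = x/v = 68.8 km / (1.17 m/s) = 68800 m / 1.17 m/s = 58800 s = 0.6806 d.
k_d L₀/(k_r−k_d) = 0.332×29.6/(1.63−0.332) = 9.827/1.298 = 7.571 mg/L.
e^(−k_d t) = e^(−0.332×0.6806) = 0.7978; e^(−k_r t) = e^(−1.63×0.6806) = 0.3298.
D = 7.571 × (0.7978 − 0.3298) + 3.20 × 0.3298 = 3.543 + 1.055 = 4.598 mg/L.
DO = C_s − D = 11.2 − 4.598 = 6.602 mg/L.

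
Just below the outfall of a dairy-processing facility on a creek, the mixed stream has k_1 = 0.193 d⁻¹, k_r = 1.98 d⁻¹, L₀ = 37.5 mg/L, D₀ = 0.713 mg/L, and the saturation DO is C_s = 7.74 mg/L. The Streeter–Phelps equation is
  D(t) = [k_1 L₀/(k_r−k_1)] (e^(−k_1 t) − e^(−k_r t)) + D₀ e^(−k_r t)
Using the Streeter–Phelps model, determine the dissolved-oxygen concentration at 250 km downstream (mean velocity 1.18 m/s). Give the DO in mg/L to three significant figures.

DO ≈ 5.24 mg/L

Travel time t = x/v = 250 km / (1.18 m/s) = 250000 m / 1.18 m/s = 211900 s = 2.452 d.
k_1 L₀/(k_r−k_1) = 0.193×37.5/(1.98−0.193) = 7.237/1.787 = 4.050 mg/L.
e^(−k_1 t) = e^(−0.193×2.452) = 0.6230; e^(−k_r t) = e^(−1.98×2.452) = 0.007788.
D = 4.050 × (0.6230 − 0.007788) + 0.713 × 0.007788 = 2.492 + 0.005553 = 2.497 mg/L.
DO = C_s − D = 7.74 − 2.497 = 5.243 mg/L.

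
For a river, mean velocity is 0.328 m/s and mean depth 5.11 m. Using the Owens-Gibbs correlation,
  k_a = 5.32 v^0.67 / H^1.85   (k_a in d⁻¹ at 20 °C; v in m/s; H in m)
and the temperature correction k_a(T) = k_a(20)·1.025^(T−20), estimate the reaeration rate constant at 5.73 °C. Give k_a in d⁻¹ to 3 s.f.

k_a ≈ 0.0867 d⁻¹

k_a(20) = 5.32 × 0.328^0.67 / 5.11^1.85 = 5.32 × 0.4738 / 20.44 = 0.1233 d⁻¹.
k_a(5.73) = 0.1233 × 1.025^(5.73−20) = 0.1233 × 0.7030 = 0.08668 d⁻¹.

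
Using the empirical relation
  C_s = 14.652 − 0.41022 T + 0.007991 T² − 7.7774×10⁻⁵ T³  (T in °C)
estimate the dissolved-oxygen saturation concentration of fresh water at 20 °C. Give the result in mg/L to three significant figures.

C_s = 14.652 − 0.41022×20 + 0.007991×20² − 7.7774×10⁻⁵×20³ = 9.022 mg/L.

C_s ≈ 9.02 mg/L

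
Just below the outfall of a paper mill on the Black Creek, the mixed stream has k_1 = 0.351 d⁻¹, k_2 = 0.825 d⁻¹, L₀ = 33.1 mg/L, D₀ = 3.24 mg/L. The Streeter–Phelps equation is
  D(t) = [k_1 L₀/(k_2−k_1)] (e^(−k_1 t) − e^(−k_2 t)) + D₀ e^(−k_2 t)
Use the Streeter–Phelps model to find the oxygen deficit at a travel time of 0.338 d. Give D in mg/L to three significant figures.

D ≈ 5.67 mg/L

k_1 L₀/(k_2−k_1) = 0.351×33.1/(0.825−0.351) = 11.62/0.4740 = 24.51 mg/L.
e^(−k_1 t) = e^(−0.351×0.3380) = 0.8881; e^(−k_2 t) = e^(−0.825×0.3380) = 0.7567.
D = 24.51 × (0.8881 − 0.7567) + 3.24 × 0.7567 = 3.223 + 2.452 = 5.674 mg/L.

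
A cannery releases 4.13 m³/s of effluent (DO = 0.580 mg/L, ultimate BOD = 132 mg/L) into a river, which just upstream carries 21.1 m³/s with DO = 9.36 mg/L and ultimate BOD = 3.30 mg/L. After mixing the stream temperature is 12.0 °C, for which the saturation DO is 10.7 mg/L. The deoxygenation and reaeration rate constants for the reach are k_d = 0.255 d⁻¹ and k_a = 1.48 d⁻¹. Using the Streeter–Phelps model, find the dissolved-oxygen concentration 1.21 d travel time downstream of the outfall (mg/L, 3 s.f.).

DO ≈ 7.36 mg/L

Mixed DO = (21.1×9.36 + 4.13×0.580)/(21.1+4.13) = 199.9/25.23 = 7.923 mg/L.
Mixed L₀ = (21.1×3.30 + 4.13×132)/(25.23) = 614.8/25.23 = 24.37 mg/L.
Initial deficit D₀ = C_s − DO₀ = 10.7 − 7.923 = 2.777 mg/L.
D(1.21) = [0.255×24.37/(1.48−0.255)](e^(−0.255×1.21) − e^(−1.48×1.21)) + 2.777 e^(−1.48×1.21)
= 5.072 × (0.7345 − 0.1668) + 2.777 × 0.1668 = 3.343 mg/L.
DO = 10.7 − 3.343 = 7.357 mg/L.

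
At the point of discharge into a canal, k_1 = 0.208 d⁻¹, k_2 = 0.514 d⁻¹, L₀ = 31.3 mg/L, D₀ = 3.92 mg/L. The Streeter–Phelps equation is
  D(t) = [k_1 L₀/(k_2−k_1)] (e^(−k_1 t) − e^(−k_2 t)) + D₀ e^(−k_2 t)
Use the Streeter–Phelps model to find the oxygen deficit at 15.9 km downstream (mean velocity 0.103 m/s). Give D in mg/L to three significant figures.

Travel time t = x/v = 15.9 km / (0.103 m/s) = 15900 m / 0.103 m/s = 154400 s = 1.787 d.
k_1 L₀/(k_2−k_1) = 0.208×31.3/(0.514−0.208) = 6.510/0.3060 = 21.28 mg/L.
e^(−k_1 t) = e^(−0.208×1.787) = 0.6896; e^(−k_2 t) = e^(−0.514×1.787) = 0.3992.
D = 21.28 × (0.6896 − 0.3992) + 3.92 × 0.3992 = 6.179 + 1.565 = 7.744 mg/L.

D ≈ 7.74 mg/L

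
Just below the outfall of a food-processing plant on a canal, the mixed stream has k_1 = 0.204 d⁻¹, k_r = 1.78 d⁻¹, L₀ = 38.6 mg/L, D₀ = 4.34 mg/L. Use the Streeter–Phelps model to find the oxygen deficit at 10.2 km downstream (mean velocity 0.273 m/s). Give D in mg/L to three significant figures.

Travel time t = x/v = 10.2 km / (0.273 m/s) = 10200 m / 0.273 m/s = 37360 s = 0.4324 d.
k_1 L₀/(k_r−k_1) = 0.204×38.6/(1.78−0.204) = 7.874/1.576 = 4.996 mg/L.
e^(−k_1 t) = e^(−0.204×0.4324) = 0.9156; e^(−k_r t) = e^(−1.78×0.4324) = 0.4631.
D = 4.996 × (0.9156 − 0.4631) + 4.34 × 0.4631 = 2.261 + 2.010 = 4.271 mg/L.

D ≈ 4.27 mg/L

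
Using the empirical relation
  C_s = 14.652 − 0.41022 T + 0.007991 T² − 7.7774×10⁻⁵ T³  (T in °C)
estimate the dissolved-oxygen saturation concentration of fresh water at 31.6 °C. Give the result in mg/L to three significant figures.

C_s ≈ 7.21 mg/L

C_s = 14.652 − 0.41022×31.6 + 0.007991×31.6² − 7.7774×10⁻⁵×31.6³ = 7.214 mg/L.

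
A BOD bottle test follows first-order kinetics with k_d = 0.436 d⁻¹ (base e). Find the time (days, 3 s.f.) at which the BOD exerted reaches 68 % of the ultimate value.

t ≈ 2.61 d

y/L₀ = 1 − e^(−k_d t) = 0.68 ⇒ e^(−k_d t) = 0.320
t = −ln(0.320) / 0.436 = 1.139 / 0.436 = 2.613 d.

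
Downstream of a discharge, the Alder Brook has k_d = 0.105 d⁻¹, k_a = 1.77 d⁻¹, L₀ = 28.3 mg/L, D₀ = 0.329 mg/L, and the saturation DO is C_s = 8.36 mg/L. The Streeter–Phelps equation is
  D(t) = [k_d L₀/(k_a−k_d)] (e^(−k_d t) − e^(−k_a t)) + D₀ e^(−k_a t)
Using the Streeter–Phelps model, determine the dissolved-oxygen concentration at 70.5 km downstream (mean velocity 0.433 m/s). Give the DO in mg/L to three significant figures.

DO ≈ 6.95 mg/L

Travel time t = x/v = 70.5 km / (0.433 m/s) = 70500 m / 0.433 m/s = 162800 s = 1.884 d.
k_d L₀/(k_a−k_d) = 0.105×28.3/(1.77−0.105) = 2.971/1.665 = 1.785 mg/L.
e^(−k_d t) = e^(−0.105×1.884) = 0.8205; e^(−k_a t) = e^(−1.77×1.884) = 0.03560.
D = 1.785 × (0.8205 − 0.03560) + 0.329 × 0.03560 = 1.401 + 0.01171 = 1.412 mg/L.
DO = C_s − D = 8.36 − 1.412 = 6.948 mg/L.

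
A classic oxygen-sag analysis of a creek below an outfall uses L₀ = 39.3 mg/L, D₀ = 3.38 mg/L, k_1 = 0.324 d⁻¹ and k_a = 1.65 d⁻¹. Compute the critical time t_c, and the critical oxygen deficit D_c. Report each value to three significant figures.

t_c ≈ 0.900 d; D_c ≈ 5.76 mg/L

t_c = [1/(k_a−k_1)] ln[(k_a/k_1)(1 − D₀(k_a−k_1)/(k_1 L₀))]
= [1/(1.65−0.324)] ln[(1.65/0.324)(1 − 3.38×1.326/(0.324×39.3))]
= (1/1.326) ln[5.093 × 0.6480] = 0.7541 × ln(3.300) = 0.7541 × 1.194 = 0.9004 d.
D_c = (k_1/k_a) L₀ e^(−k_1 t_c) = (0.324/1.65) × 39.3 × e^(−0.324×0.9004) = 0.1964 × 39.3 × 0.7470 = 5.764 mg/L.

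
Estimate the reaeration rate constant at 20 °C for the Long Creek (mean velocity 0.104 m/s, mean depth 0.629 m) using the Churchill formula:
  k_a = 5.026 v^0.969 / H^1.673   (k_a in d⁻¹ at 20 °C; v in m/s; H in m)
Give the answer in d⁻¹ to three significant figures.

k_a = 5.026 × 0.104^0.969 / 0.629^1.673 = 5.026 × 0.1116 / 0.4604 = 1.218 d⁻¹.

k_a ≈ 1.22 d⁻¹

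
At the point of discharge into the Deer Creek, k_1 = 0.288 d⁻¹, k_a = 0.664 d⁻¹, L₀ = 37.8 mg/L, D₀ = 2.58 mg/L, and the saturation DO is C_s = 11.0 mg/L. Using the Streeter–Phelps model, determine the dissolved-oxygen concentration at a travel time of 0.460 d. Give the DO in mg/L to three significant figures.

k_1 L₀/(k_a−k_1) = 0.288×37.8/(0.664−0.288) = 10.89/0.3760 = 28.95 mg/L.
e^(−k_1 t) = e^(−0.288×0.4600) = 0.8759; e^(−k_a t) = e^(−0.664×0.4600) = 0.7368.
D = 28.95 × (0.8759 − 0.7368) + 2.58 × 0.7368 = 4.028 + 1.901 = 5.929 mg/L.
DO = C_s − D = 11.0 − 5.929 = 5.071 mg/L.

DO ≈ 5.07 mg/L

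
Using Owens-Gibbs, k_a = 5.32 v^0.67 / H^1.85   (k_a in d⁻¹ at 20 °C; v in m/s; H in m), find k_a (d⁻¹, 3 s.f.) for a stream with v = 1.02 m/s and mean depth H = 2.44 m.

k_a = 5.32 × 1.02^0.67 / 2.44^1.85 = 5.32 × 1.013 / 5.208 = 1.035 d⁻¹.

k_a ≈ 1.04 d⁻¹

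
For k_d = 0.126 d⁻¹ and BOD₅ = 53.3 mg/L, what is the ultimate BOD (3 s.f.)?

L₀ ≈ 114 mg/L

BOD₅ = L₀(1 − e^(−5k_d)) ⇒ L₀ = BOD₅ / (1 − e^(−5×0.126))
= 53.3 / (1 − 0.5326) = 53.3 / 0.4674 = 114.0 mg/L.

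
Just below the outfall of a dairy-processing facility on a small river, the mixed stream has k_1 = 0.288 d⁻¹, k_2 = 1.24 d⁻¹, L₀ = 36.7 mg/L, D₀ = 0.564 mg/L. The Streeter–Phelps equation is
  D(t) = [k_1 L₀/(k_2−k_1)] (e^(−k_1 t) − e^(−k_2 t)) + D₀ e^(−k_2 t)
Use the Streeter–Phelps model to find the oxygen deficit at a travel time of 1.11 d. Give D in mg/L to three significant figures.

D ≈ 5.40 mg/L

k_1 L₀/(k_2−k_1) = 0.288×36.7/(1.24−0.288) = 10.57/0.9520 = 11.10 mg/L.
e^(−k_1 t) = e^(−0.288×1.110) = 0.7264; e^(−k_2 t) = e^(−1.24×1.110) = 0.2525.
D = 11.10 × (0.7264 − 0.2525) + 0.564 × 0.2525 = 5.261 + 0.1424 = 5.404 mg/L.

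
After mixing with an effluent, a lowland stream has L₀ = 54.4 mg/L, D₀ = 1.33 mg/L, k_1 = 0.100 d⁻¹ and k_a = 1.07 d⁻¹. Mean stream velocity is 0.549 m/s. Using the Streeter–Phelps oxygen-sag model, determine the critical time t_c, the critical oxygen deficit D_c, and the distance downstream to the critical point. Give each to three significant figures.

t_c ≈ 2.16 d; D_c ≈ 4.09 mg/L; x_c ≈ 103 km

With k_a/k_1 = 10.70 and 1 − D₀(k_a−k_1)/(k_1 L₀) = 0.7628,
t_c = ln(10.70 × 0.7628) / (1.07 − 0.100) = ln(8.162) / 0.9700 = 2.100/0.9700 = 2.164 d.
L(t_c) = L₀ e^(−k_1 t_c) = 54.4 × 0.8054 = 43.81 mg/L, and at the critical point k_a D_c = k_1 L, so D_c = (0.100/1.07) × 43.81 = 4.095 mg/L.
x_c = v t_c = 0.549 m/s × 2.164 d × 86400 s/d = 102700 m ≈ 103 km.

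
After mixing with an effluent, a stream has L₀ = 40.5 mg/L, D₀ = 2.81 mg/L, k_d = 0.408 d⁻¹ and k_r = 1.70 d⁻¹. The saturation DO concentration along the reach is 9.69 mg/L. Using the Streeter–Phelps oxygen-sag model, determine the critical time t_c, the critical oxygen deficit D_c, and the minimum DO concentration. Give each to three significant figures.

t_c ≈ 0.913 d; D_c ≈ 6.70 mg/L; min DO ≈ 2.99 mg/L

At the critical point dD/dt = 0, so k_d L₀ e^(−k_d t) = k_r D. Substituting D(t) from the Streeter–Phelps equation and solving for t gives
t_c = ln[(k_r/k_d)(1 − D₀(k_r−k_d)/(k_d L₀))] / (k_r−k_d).
Here k_r−k_d = 1.292 d⁻¹ and 1 − D₀(k_r−k_d)/(k_d L₀) = 1 − 2.81×1.292/(0.408×40.5) = 0.7803, so
t_c = ln(4.167 × 0.7803) / 1.292 = 1.179 / 1.292 = 0.9126 d.
L(t_c) = L₀ e^(−k_d t_c) = 40.5 × 0.6891 = 27.91 mg/L, and at the critical point k_r D_c = k_d L, so D_c = (0.408/1.70) × 27.91 = 6.698 mg/L.
Minimum DO = C_s − D_c = 9.69 − 6.698 = 2.992 mg/L.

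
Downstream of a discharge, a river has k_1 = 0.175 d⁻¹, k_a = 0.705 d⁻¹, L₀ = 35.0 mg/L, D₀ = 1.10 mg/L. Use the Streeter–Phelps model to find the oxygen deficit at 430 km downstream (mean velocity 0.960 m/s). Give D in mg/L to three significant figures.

D ≈ 4.39 mg/L

Travel time t = x/v = 430 km / (0.960 m/s) = 430000 m / 0.960 m/s = 447900 s = 5.184 d.
k_1 L₀/(k_a−k_1) = 0.175×35.0/(0.705−0.175) = 6.125/0.5300 = 11.56 mg/L.
e^(−k_1 t) = e^(−0.175×5.184) = 0.4036; e^(−k_a t) = e^(−0.705×5.184) = 0.02586.
D = 11.56 × (0.4036 − 0.02586) + 1.10 × 0.02586 = 4.366 + 0.02845 = 4.394 mg/L.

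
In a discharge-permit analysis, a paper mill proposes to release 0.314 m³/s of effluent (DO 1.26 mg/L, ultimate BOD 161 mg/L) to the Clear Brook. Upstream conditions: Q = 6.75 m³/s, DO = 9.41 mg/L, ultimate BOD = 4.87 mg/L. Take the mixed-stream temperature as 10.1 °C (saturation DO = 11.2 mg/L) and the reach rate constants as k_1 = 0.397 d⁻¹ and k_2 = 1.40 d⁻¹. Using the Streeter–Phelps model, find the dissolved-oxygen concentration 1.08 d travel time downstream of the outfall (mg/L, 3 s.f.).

Mixed DO = (6.75×9.41 + 0.314×1.26)/(6.75+0.314) = 63.91/7.064 = 9.048 mg/L.
Mixed L₀ = (6.75×4.87 + 0.314×161)/(7.064) = 83.43/7.064 = 11.81 mg/L.
Initial deficit D₀ = C_s − DO₀ = 11.2 − 9.048 = 2.152 mg/L.
D(1.08) = [0.397×11.81/(1.40−0.397)](e^(−0.397×1.08) − e^(−1.40×1.08)) + 2.152 e^(−1.40×1.08)
= 4.675 × (0.6513 − 0.2205) + 2.152 × 0.2205 = 2.489 mg/L.
DO = 11.2 − 2.489 = 8.711 mg/L.

DO ≈ 8.71 mg/L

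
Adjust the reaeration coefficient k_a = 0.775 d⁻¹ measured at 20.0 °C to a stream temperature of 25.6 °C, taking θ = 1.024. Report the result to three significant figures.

k_a ≈ 0.885 d⁻¹

k_a(T₂) = k_a(T₁) · θ^(T₂−T₁) = 0.775 × 1.024^(25.6−20.0)
= 0.775 × 1.024^5.60 = 0.775 × 1.142 = 0.8851 d⁻¹.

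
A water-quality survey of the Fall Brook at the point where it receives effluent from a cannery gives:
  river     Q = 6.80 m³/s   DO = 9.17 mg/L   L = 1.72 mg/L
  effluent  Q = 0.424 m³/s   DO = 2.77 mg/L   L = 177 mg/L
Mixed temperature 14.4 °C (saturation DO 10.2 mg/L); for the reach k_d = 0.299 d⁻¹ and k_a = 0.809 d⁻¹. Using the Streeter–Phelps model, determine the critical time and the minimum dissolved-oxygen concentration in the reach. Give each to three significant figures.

t_c ≈ 1.51 d; minimum DO ≈ 7.38 mg/L

Mixed DO = (6.80×9.17 + 0.424×2.77)/(6.80+0.424) = 63.53/7.224 = 8.794 mg/L.
Mixed L₀ = (6.80×1.72 + 0.424×177)/(7.224) = 86.74/7.224 = 12.01 mg/L.
Initial deficit D₀ = C_s − DO₀ = 10.2 − 8.794 = 1.406 mg/L.
t_c = (1/0.5100) ln[(0.809/0.299)(1 − 1.406×0.5100/(0.299×12.01))] = 1.961 × ln(2.165) = 1.515 d.
D_c = (0.299/0.809) × 12.01 × e^(−0.299×1.515) = 0.3696 × 12.01 × 0.6357 = 2.821 mg/L.
Minimum DO = 10.2 − 2.821 = 7.379 mg/L.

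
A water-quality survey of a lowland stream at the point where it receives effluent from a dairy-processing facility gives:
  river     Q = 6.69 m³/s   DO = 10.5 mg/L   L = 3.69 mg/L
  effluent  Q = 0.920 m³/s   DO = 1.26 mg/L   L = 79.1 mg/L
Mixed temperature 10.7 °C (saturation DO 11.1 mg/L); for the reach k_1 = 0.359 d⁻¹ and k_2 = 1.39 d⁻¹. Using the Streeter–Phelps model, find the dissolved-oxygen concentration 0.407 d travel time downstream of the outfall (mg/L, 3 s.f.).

DO ≈ 8.80 mg/L

Mixed DO = (6.69×10.5 + 0.920×1.26)/(6.69+0.920) = 71.40/7.610 = 9.383 mg/L.
Mixed L₀ = (6.69×3.69 + 0.920×79.1)/(7.610) = 97.46/7.610 = 12.81 mg/L.
Initial deficit D₀ = C_s − DO₀ = 11.1 − 9.383 = 1.717 mg/L.
D(0.407) = [0.359×12.81/(1.39−0.359)](e^(−0.359×0.407) − e^(−1.39×0.407)) + 1.717 e^(−1.39×0.407)
= 4.459 × (0.8641 − 0.5679) + 1.717 × 0.5679 = 2.296 mg/L.
DO = 11.1 − 2.296 = 8.804 mg/L.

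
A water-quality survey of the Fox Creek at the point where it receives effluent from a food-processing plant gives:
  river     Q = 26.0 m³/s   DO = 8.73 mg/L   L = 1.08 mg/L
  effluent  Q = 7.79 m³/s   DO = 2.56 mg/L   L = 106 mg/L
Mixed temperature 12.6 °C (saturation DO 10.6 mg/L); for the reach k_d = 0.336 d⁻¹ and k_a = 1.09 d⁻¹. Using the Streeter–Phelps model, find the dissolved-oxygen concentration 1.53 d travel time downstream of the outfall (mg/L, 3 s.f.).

Mixed DO = (26.0×8.73 + 7.79×2.56)/(26.0+7.79) = 246.9/33.79 = 7.308 mg/L.
Mixed L₀ = (26.0×1.08 + 7.79×106)/(33.79) = 853.8/33.79 = 25.27 mg/L.
Initial deficit D₀ = C_s − DO₀ = 10.6 − 7.308 = 3.292 mg/L.
D(1.53) = [0.336×25.27/(1.09−0.336)](e^(−0.336×1.53) − e^(−1.09×1.53)) + 3.292 e^(−1.09×1.53)
= 11.26 × (0.5981 − 0.1887) + 3.292 × 0.1887 = 5.231 mg/L.
DO = 10.6 − 5.231 = 5.369 mg/L.

DO ≈ 5.37 mg/L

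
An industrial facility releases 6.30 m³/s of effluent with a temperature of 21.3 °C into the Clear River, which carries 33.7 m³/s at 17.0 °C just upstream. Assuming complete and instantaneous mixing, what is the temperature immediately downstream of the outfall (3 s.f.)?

17.7 °C

Flow-weighted mixing: C = (Q_r C_r + Q_w C_w)/(Q_r + Q_w)
= (33.7×17.0 + 6.30×21.3)/(33.7 + 6.30) = 707.1/40.00 = 17.68 °C.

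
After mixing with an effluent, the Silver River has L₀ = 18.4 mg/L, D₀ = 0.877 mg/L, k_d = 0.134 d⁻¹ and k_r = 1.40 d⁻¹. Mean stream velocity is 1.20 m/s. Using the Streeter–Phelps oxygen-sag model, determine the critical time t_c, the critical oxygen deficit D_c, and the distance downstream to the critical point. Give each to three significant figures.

With k_r/k_d = 10.45 and 1 − D₀(k_r−k_d)/(k_d L₀) = 0.5497,
t_c = ln(10.45 × 0.5497) / (1.40 − 0.134) = ln(5.743) / 1.266 = 1.748/1.266 = 1.381 d.
D_c = (k_d/k_r) L₀ e^(−k_d t_c) = (0.134/1.40) × 18.4 × e^(−0.134×1.381) = 0.09571 × 18.4 × 0.8311 = 1.464 mg/L.
x_c = v t_c = 1.20 m/s × 1.381 d × 86400 s/d = 143200 m ≈ 143 km.

t_c ≈ 1.38 d; D_c ≈ 1.46 mg/L; x_c ≈ 143 km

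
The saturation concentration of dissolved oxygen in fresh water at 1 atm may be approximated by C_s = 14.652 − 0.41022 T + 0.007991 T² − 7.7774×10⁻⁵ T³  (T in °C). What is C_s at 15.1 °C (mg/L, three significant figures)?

C_s ≈ 10.0 mg/L

C_s = 14.652 − 0.41022×15.1 + 0.007991×15.1² − 7.7774×10⁻⁵×15.1³ = 10.01 mg/L.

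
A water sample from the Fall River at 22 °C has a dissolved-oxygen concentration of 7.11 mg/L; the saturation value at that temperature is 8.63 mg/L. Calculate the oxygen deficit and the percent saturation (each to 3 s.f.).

D = C_s − C = 8.63 − 7.11 = 1.52 mg/L.
% saturation = 7.11/8.63 × 100 = 82.4 %.

D ≈ 1.52 mg/L; 82.4 % saturation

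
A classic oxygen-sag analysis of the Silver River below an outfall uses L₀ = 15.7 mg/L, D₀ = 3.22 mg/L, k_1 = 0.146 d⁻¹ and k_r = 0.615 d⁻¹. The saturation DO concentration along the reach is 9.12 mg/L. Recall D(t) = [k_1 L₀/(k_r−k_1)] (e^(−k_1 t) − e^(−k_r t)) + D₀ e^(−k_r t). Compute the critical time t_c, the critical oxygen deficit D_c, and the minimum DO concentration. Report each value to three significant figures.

At the critical point dD/dt = 0, so k_1 L₀ e^(−k_1 t) = k_r D. Substituting D(t) from the Streeter–Phelps equation and solving for t gives
t_c = ln[(k_r/k_1)(1 − D₀(k_r−k_1)/(k_1 L₀))] / (k_r−k_1).
Here k_r−k_1 = 0.4690 d⁻¹ and 1 − D₀(k_r−k_1)/(k_1 L₀) = 1 − 3.22×0.4690/(0.146×15.7) = 0.3412, so
t_c = ln(4.212 × 0.3412) / 0.4690 = 0.3626 / 0.4690 = 0.7732 d.
L(t_c) = L₀ e^(−k_1 t_c) = 15.7 × 0.8933 = 14.02 mg/L, and at the critical point k_r D_c = k_1 L, so D_c = (0.146/0.615) × 14.02 = 3.329 mg/L.
Minimum DO = C_s − D_c = 9.12 − 3.329 = 5.791 mg/L.

t_c ≈ 0.773 d; D_c ≈ 3.33 mg/L; min DO ≈ 5.79 mg/L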